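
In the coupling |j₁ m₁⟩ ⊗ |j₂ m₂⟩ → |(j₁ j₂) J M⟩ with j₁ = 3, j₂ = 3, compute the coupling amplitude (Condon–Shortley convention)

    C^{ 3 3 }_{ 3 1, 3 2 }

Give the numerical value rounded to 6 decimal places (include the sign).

triangle: 3!×3!×3!/10! = 216/3628800
(j±m)!: 4!×2!×5!×1!×6!×0! = 4147200
prefactor² = (2J+1)×Δ×N² = 1728
  k=2: +1/(2!×1!×0!×3!×3!×0!) = 1/72
Σ = 1/72  ⇒  CG² = 1728×1/72² = 1/3
CG = +√(1/3) = +0.577350

+√(1/3) = +0.577350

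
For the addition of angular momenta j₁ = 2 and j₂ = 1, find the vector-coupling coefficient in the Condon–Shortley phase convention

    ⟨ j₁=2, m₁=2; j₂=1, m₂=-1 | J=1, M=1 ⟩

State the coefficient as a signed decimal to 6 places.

+√(3/5) ≈ +0.774597

triangle: 2!·2!·0!/5! = 4/120
(j±m)!: 4!·0!·0!·2!·2!·0! = 96
prefactor² = (2J+1)·Δ·N² = 48/5
  k=0: +1/(0!·2!·0!·0!·2!·0!) = 1/4
Σ = 1/4  ⇒  CG² = 48/5·1/4² = 3/5
CG = +√(3/5) = +0.774597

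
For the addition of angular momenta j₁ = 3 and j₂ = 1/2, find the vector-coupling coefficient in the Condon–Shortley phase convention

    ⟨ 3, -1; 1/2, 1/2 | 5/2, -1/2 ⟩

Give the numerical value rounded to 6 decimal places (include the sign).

√[6·1!5!0!/7! · 2!4!1!0!2!3!] = √(576/7)
  +(−1)^1/∏(1,0,3,0,2,0)! = -1/12  (running -1/12)
⟨..|..⟩ = √(576/7)·(-1/12) = -0.755929

−√(4/7) ≈ -0.755929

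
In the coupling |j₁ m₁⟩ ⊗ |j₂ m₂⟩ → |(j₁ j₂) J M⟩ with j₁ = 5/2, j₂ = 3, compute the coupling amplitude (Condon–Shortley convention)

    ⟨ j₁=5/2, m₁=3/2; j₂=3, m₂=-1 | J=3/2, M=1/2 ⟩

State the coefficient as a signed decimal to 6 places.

−√(7/30) = -0.483046

triangle: 4!*1!*2!/8! = 48/40320
(j±m)!: 4!*1!*2!*4!*2!*1! = 2304
prefactor² = (2J+1)*Δ*N² = 384/35
  k=0: +1/(0!*4!*1!*2!*0!*0!) = 1/48
  k=1: −1/(1!*3!*0!*1!*1!*1!) = -1/6
Σ = -7/48  ⇒  CG² = 384/35*(-7/48)² = 7/30
CG = −√(7/30) = -0.483046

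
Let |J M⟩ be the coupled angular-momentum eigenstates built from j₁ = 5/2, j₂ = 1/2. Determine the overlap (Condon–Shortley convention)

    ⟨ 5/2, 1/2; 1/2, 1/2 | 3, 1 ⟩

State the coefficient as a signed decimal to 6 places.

√[7·0!5!1!/7! · 3!2!1!0!4!2!] = √(96)
  +(−1)^0/∏(0,0,2,1,3,0)! = 1/12  (running 1/12)
⟨..|..⟩ = √(96)·(1/12) = +0.816497

+√(2/3) ≈ +0.816497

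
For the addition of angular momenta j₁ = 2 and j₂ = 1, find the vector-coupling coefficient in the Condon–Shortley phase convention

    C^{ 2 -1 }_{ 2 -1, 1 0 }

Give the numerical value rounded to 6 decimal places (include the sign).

triangle: 1!*3!*1!/6! = 6/720
(j±m)!: 1!*3!*1!*1!*1!*3! = 36
prefactor² = (2J+1)*Δ*N² = 3/2
  k=0: +1/(0!*1!*3!*1!*0!*0!) = 1/6
  k=1: −1/(1!*0!*2!*0!*1!*1!) = -1/2
Σ = -1/3  ⇒  CG² = 3/2*(-1/3)² = 1/6
CG = −√(1/6) = -0.408248

−√(1/6) = -0.408248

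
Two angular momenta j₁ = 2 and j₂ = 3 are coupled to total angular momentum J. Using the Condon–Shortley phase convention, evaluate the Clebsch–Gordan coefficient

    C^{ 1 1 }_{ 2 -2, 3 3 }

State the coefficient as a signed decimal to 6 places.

+√(3/7) ≈ +0.654654

triangle: 4!·0!·2!/7! = 48/5040
(j±m)!: 0!·4!·6!·0!·2!·0! = 34560
prefactor² = (2J+1)·Δ·N² = 6912/7
  k=4: +1/(4!·0!·0!·2!·0!·0!) = 1/48
Σ = 1/48  ⇒  CG² = 6912/7·1/48² = 3/7
CG = +√(3/7) = +0.654654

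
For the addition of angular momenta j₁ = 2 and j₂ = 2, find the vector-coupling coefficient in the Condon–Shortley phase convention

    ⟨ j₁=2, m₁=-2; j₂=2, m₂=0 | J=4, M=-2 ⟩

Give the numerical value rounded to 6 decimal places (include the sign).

+√(3/14) ≈ +0.462910

√[9·0!4!4!/9! · 0!4!2!2!2!6!] = √(13824/7)
  +(−1)^0/∏(0,0,4,2,0,2)! = 1/96  (running 1/96)
⟨..|..⟩ = √(13824/7)·(1/96) = +0.462910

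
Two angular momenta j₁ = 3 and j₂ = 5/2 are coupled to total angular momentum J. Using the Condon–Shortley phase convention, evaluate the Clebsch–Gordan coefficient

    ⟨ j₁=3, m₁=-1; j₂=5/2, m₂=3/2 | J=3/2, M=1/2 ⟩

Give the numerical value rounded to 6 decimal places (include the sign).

−√(7/30) ≈ -0.483046

j₁+j₂−J=4  J+j₁−j₂=2  J−j₁+j₂=1  j₁+j₂+J+1=8
(j₁±m₁, j₂±m₂, J±M) = (2,4,4,1,2,1)
P² = 384/35
sum k=3..4:
  [3] −1/6 = -1/6
  [4] +1/48 = 1/48
S = -7/48
C² = P²·S² = 7/30 ; C = -0.483046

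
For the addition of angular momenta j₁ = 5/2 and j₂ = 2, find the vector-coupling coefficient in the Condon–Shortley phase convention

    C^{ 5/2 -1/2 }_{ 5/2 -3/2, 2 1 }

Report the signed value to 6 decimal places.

√[6·2!3!2!/8! · 1!4!3!1!2!3!] = √(216/35)
  +(−1)^1/∏(1,1,3,2,0,0)! = -1/12  (running -1/12)
  +(−1)^2/∏(2,0,2,1,1,1)! = 1/4  (running 1/6)
⟨..|..⟩ = √(216/35)·(1/6) = +0.414039

+0.414039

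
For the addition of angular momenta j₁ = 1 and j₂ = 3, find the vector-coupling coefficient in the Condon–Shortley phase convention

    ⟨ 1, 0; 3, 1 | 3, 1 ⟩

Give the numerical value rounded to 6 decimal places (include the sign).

-0.288675

j₁+j₂−J=1  J+j₁−j₂=1  J−j₁+j₂=5  j₁+j₂+J+1=8
(j₁±m₁, j₂±m₂, J±M) = (1,1,4,2,4,2)
P² = 48
sum k=0..1:
  [0] +1/24 = 1/24
  [1] −1/12 = -1/12
S = -1/24
C² = P²·S² = 1/12 ; C = -0.288675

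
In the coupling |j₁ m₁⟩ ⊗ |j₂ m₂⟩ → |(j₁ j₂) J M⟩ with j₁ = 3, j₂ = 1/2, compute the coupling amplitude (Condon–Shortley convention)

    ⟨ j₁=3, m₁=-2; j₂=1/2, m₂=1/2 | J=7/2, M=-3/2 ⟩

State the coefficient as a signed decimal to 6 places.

+0.534522  (= +√(2/7))

triangle: 0!×6!×1!/8! = 720/40320
(j±m)!: 1!×5!×1!×0!×2!×5! = 28800
prefactor² = (2J+1)×Δ×N² = 28800/7
  k=0: +1/(0!×0!×5!×1!×1!×0!) = 1/120
Σ = 1/120  ⇒  CG² = 28800/7×1/120² = 2/7
CG = +√(2/7) = +0.534522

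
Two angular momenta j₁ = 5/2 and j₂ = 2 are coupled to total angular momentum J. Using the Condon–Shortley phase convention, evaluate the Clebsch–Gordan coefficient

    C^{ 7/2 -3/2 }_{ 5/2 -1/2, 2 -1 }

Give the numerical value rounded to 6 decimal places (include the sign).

+√(2/21) ≈ +0.308607

triangle: 1!×4!×3!/9! = 144/362880
(j±m)!: 2!×3!×1!×3!×2!×5! = 17280
prefactor² = (2J+1)×Δ×N² = 384/7
  k=0: +1/(0!×1!×3!×1!×1!×2!) = 1/12
  k=1: −1/(1!×0!×2!×0!×2!×3!) = -1/24
Σ = 1/24  ⇒  CG² = 384/7×1/24² = 2/21
CG = +√(2/21) = +0.308607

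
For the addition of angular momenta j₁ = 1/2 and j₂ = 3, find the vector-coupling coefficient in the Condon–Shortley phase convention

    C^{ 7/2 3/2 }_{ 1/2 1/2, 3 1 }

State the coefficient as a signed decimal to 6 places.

+√(5/7) = +0.845154

triangle: 0!·1!·6!/8! = 720/40320
(j±m)!: 1!·0!·4!·2!·5!·2! = 11520
prefactor² = (2J+1)·Δ·N² = 11520/7
  k=0: +1/(0!·0!·0!·4!·1!·2!) = 1/48
Σ = 1/48  ⇒  CG² = 11520/7·1/48² = 5/7
CG = +√(5/7) = +0.845154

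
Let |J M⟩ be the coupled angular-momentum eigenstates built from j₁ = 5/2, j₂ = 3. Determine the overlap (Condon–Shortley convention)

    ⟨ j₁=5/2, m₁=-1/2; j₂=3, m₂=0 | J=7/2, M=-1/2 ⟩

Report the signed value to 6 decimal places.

-0.436436  (= −√(4/21))

√[8·2!3!4!/10! · 2!3!3!3!3!4!] = √(6912/175)
  +(−1)^0/∏(0,2,3,3,0,1)! = 1/72  (running 1/72)
  +(−1)^1/∏(1,1,2,2,1,2)! = -1/8  (running -1/9)
  +(−1)^2/∏(2,0,1,1,2,3)! = 1/24  (running -5/72)
⟨..|..⟩ = √(6912/175)·(-5/72) = -0.436436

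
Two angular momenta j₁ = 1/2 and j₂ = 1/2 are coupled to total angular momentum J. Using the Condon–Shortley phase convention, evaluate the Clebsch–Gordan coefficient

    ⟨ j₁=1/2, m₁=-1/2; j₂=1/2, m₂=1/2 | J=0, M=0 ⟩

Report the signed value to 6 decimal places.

-0.707107  (= −√(1/2))

√[1·1!0!0!/2! · 0!1!1!0!0!0!] = √(1/2)
  +(−1)^1/∏(1,0,0,0,0,0)! = -1  (running -1)
⟨..|..⟩ = √(1/2)·(-1) = -0.707107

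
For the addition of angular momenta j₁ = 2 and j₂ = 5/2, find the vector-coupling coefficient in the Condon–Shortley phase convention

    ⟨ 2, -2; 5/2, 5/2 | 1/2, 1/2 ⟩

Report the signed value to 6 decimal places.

triangle: 4!*0!*1!/6! = 24/720
(j±m)!: 0!*4!*5!*0!*1!*0! = 2880
prefactor² = (2J+1)*Δ*N² = 192
  k=4: +1/(4!*0!*0!*1!*0!*0!) = 1/24
Σ = 1/24  ⇒  CG² = 192*1/24² = 1/3
CG = +√(1/3) = +0.577350

+√(1/3) = +0.577350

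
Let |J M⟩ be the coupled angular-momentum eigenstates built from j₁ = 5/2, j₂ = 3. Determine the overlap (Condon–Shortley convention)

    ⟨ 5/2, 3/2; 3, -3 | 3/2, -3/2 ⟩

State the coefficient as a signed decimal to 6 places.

triangle: 4!·1!·2!/8! = 48/40320
(j±m)!: 4!·1!·0!·6!·0!·3! = 103680
prefactor² = (2J+1)·Δ·N² = 3456/7
  k=0: +1/(0!·4!·1!·0!·0!·2!) = 1/48
Σ = 1/48  ⇒  CG² = 3456/7·1/48² = 3/14
CG = +√(3/14) = +0.462910

+0.462910  (= +√(3/14))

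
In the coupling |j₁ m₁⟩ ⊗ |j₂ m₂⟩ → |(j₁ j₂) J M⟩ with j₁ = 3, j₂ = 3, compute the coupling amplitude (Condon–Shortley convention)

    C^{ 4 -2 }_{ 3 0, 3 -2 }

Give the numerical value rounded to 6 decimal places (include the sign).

triangle: 2!×4!×4!/11! = 1152/39916800
(j±m)!: 3!×3!×1!×5!×2!×6! = 6220800
prefactor² = (2J+1)×Δ×N² = 124416/77
  k=0: +1/(0!×2!×3!×1!×1!×3!) = 1/72
  k=1: −1/(1!×1!×2!×0!×2!×4!) = -1/96
Σ = 1/288  ⇒  CG² = 124416/77×1/288² = 3/154
CG = +√(3/154) = +0.139573

+√(3/154) ≈ +0.139573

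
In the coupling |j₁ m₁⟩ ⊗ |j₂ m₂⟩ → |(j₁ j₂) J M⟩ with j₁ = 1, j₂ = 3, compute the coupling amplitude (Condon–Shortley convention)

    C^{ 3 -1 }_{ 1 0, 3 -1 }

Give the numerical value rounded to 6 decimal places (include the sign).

triangle: 1!·1!·5!/8! = 120/40320
(j±m)!: 1!·1!·2!·4!·2!·4! = 2304
prefactor² = (2J+1)·Δ·N² = 48
  k=0: +1/(0!·1!·1!·2!·0!·3!) = 1/12
  k=1: −1/(1!·0!·0!·1!·1!·4!) = -1/24
Σ = 1/24  ⇒  CG² = 48·1/24² = 1/12
CG = +√(1/12) = +0.288675

+0.288675  (= +√(1/12))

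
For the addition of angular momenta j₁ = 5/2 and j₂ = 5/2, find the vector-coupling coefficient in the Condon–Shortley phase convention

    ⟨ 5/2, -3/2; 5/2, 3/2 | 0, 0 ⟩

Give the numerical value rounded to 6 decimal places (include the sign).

+0.408248  (= +√(1/6))

triangle: 5!·0!·0!/6! = 120/720
(j±m)!: 1!·4!·4!·1!·0!·0! = 576
prefactor² = (2J+1)·Δ·N² = 96
  k=4: +1/(4!·1!·0!·0!·0!·0!) = 1/24
Σ = 1/24  ⇒  CG² = 96·1/24² = 1/6
CG = +√(1/6) = +0.408248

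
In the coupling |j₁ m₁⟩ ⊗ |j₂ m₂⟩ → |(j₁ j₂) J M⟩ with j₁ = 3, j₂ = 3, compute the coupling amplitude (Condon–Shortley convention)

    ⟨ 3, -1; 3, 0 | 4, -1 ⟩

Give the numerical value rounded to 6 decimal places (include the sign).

-0.312094  (= −√(15/154))

√[9·2!4!4!/11! · 2!4!3!3!3!5!] = √(124416/385)
  +(−1)^0/∏(0,2,4,3,0,1)! = 1/288  (running 1/288)
  +(−1)^1/∏(1,1,3,2,1,2)! = -1/24  (running -11/288)
  +(−1)^2/∏(2,0,2,1,2,3)! = 1/48  (running -5/288)
⟨..|..⟩ = √(124416/385)·(-5/288) = -0.312094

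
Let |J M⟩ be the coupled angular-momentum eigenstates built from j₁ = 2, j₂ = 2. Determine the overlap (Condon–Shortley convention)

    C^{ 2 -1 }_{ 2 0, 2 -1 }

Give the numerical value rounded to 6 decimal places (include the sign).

j₁+j₂−J=2  J+j₁−j₂=2  J−j₁+j₂=2  j₁+j₂+J+1=7
(j₁±m₁, j₂±m₂, J±M) = (2,2,1,3,1,3)
P² = 8/7
sum k=0..1:
  [0] +1/4 = 1/4
  [1] −1/2 = -1/2
S = -1/4
C² = P²·S² = 1/14 ; C = -0.267261

-0.267261  (= −√(1/14))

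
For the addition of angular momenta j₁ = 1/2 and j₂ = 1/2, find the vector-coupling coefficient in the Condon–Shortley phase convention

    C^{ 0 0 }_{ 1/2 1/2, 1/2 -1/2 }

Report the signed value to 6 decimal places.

+√(1/2) ≈ +0.707107

j₁+j₂−J=1  J+j₁−j₂=0  J−j₁+j₂=0  j₁+j₂+J+1=2
(j₁±m₁, j₂±m₂, J±M) = (1,0,0,1,0,0)
P² = 1/2
sum k=0..0:
  [0] +1/1 = 1
S = 1
C² = P²·S² = 1/2 ; C = +0.707107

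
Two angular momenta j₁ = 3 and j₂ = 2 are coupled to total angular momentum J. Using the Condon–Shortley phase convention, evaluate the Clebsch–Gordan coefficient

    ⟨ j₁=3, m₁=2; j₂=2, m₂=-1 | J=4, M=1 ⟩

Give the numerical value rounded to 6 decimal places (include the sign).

j₁+j₂−J=1  J+j₁−j₂=5  J−j₁+j₂=3  j₁+j₂+J+1=10
(j₁±m₁, j₂±m₂, J±M) = (5,1,1,3,5,3)
P² = 6480/7
sum k=0..1:
  [0] +1/48 = 1/48
  [1] −1/720 = -1/720
S = 7/360
C² = P²·S² = 7/20 ; C = +0.591608

+√(7/20) ≈ +0.591608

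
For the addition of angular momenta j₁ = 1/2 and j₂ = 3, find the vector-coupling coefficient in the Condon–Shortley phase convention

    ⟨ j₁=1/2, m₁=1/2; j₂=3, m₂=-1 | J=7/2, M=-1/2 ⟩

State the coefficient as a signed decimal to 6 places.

+0.654654  (= +√(3/7))

j₁+j₂−J=0  J+j₁−j₂=1  J−j₁+j₂=6  j₁+j₂+J+1=8
(j₁±m₁, j₂±m₂, J±M) = (1,0,2,4,3,4)
P² = 6912/7
sum k=0..0:
  [0] +1/48 = 1/48
S = 1/48
C² = P²·S² = 3/7 ; C = +0.654654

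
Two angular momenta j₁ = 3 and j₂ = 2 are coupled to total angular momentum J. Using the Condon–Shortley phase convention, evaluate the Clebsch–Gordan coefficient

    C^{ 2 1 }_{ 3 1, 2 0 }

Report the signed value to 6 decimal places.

triangle: 3!·3!·1!/8! = 36/40320
(j±m)!: 4!·2!·2!·2!·3!·1! = 1152
prefactor² = (2J+1)·Δ·N² = 36/7
  k=1: −1/(1!·2!·1!·1!·2!·0!) = -1/4
  k=2: +1/(2!·1!·0!·0!·3!·1!) = 1/12
Σ = -1/6  ⇒  CG² = 36/7·(-1/6)² = 1/7
CG = −√(1/7) = -0.377964

−√(1/7) = -0.377964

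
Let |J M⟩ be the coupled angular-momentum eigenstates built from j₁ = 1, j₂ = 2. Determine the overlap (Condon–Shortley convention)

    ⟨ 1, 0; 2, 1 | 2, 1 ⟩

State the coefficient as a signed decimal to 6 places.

-0.408248

triangle: 1!·1!·3!/6! = 6/720
(j±m)!: 1!·1!·3!·1!·3!·1! = 36
prefactor² = (2J+1)·Δ·N² = 3/2
  k=0: +1/(0!·1!·1!·3!·0!·0!) = 1/6
  k=1: −1/(1!·0!·0!·2!·1!·1!) = -1/2
Σ = -1/3  ⇒  CG² = 3/2·(-1/3)² = 1/6
CG = −√(1/6) = -0.408248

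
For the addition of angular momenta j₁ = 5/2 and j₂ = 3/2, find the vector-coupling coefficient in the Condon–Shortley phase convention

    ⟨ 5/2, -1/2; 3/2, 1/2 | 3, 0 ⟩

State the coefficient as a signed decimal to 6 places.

j₁+j₂−J=1  J+j₁−j₂=4  J−j₁+j₂=2  j₁+j₂+J+1=8
(j₁±m₁, j₂±m₂, J±M) = (2,3,2,1,3,3)
P² = 36/5
sum k=0..1:
  [0] +1/12 = 1/12
  [1] −1/4 = -1/4
S = -1/6
C² = P²·S² = 1/5 ; C = -0.447214

-0.447214  (= −√(1/5))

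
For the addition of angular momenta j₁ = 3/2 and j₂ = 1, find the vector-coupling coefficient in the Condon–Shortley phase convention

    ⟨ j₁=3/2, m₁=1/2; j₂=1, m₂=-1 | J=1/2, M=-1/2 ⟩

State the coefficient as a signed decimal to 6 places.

j₁+j₂−J=2  J+j₁−j₂=1  J−j₁+j₂=0  j₁+j₂+J+1=4
(j₁±m₁, j₂±m₂, J±M) = (2,1,0,2,0,1)
P² = 2/3
sum k=0..0:
  [0] +1/2 = 1/2
S = 1/2
C² = P²·S² = 1/6 ; C = +0.408248

+√(1/6) = +0.408248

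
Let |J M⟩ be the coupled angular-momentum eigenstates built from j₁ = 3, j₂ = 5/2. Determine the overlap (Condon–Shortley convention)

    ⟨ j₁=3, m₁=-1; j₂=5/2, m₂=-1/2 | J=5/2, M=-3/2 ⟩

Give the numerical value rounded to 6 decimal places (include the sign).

+0.169031  (= +√(1/35))

√[6·3!3!2!/9! · 2!4!2!3!1!4!] = √(576/35)
  +(−1)^1/∏(1,2,3,1,0,1)! = -1/12  (running -1/12)
  +(−1)^2/∏(2,1,2,0,1,2)! = 1/8  (running 1/24)
⟨..|..⟩ = √(576/35)·(1/24) = +0.169031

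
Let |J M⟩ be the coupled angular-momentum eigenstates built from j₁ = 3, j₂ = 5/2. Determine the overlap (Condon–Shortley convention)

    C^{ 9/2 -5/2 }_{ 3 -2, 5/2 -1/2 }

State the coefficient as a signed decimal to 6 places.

−√(49/198) ≈ -0.497468

triangle: 1!×5!×4!/11! = 2880/39916800
(j±m)!: 1!×5!×2!×3!×2!×7! = 14515200
prefactor² = (2J+1)×Δ×N² = 115200/11
  k=0: +1/(0!×1!×5!×2!×0!×2!) = 1/480
  k=1: −1/(1!×0!×4!×1!×1!×3!) = -1/144
Σ = -7/1440  ⇒  CG² = 115200/11×(-7/1440)² = 49/198
CG = −√(49/198) = -0.497468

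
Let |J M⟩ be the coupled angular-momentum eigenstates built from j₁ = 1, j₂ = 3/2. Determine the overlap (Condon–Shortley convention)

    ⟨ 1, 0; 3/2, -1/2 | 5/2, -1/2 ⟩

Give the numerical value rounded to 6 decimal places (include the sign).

+0.774597  (= +√(3/5))

j₁+j₂−J=0  J+j₁−j₂=2  J−j₁+j₂=3  j₁+j₂+J+1=6
(j₁±m₁, j₂±m₂, J±M) = (1,1,1,2,2,3)
P² = 12/5
sum k=0..0:
  [0] +1/2 = 1/2
S = 1/2
C² = P²·S² = 3/5 ; C = +0.774597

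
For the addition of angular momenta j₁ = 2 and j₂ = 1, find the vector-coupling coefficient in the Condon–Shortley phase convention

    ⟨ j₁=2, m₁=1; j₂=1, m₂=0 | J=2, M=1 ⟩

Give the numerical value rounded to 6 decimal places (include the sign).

+√(1/6) = +0.408248

triangle: 1!×3!×1!/6! = 6/720
(j±m)!: 3!×1!×1!×1!×3!×1! = 36
prefactor² = (2J+1)×Δ×N² = 3/2
  k=0: +1/(0!×1!×1!×1!×2!×0!) = 1/2
  k=1: −1/(1!×0!×0!×0!×3!×1!) = -1/6
Σ = 1/3  ⇒  CG² = 3/2×1/3² = 1/6
CG = +√(1/6) = +0.408248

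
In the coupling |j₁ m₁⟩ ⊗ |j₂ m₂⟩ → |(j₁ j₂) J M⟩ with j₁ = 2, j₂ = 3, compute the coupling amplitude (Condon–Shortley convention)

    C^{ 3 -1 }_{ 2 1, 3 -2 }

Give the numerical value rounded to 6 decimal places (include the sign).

+0.500000

triangle: 2!·2!·4!/9! = 96/362880
(j±m)!: 3!·1!·1!·5!·2!·4! = 34560
prefactor² = (2J+1)·Δ·N² = 64
  k=0: +1/(0!·2!·1!·1!·1!·3!) = 1/12
  k=1: −1/(1!·1!·0!·0!·2!·4!) = -1/48
Σ = 1/16  ⇒  CG² = 64·1/16² = 1/4
CG = +√(1/4) = +0.500000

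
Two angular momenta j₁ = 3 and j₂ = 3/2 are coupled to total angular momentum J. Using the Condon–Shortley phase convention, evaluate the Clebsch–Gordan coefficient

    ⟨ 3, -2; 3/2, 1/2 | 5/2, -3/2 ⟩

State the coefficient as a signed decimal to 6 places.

triangle: 2!*4!*1!/8! = 48/40320
(j±m)!: 1!*5!*2!*1!*1!*4! = 5760
prefactor² = (2J+1)*Δ*N² = 288/7
  k=1: −1/(1!*1!*4!*1!*0!*0!) = -1/24
  k=2: +1/(2!*0!*3!*0!*1!*1!) = 1/12
Σ = 1/24  ⇒  CG² = 288/7*1/24² = 1/14
CG = +√(1/14) = +0.267261

+0.267261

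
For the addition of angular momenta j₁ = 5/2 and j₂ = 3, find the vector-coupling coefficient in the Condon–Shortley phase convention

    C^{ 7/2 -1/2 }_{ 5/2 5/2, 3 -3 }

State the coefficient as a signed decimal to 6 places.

j₁+j₂−J=2  J+j₁−j₂=3  J−j₁+j₂=4  j₁+j₂+J+1=10
(j₁±m₁, j₂±m₂, J±M) = (5,0,0,6,3,4)
P² = 55296/7
sum k=0..0:
  [0] +1/288 = 1/288
S = 1/288
C² = P²·S² = 2/21 ; C = +0.308607

+0.308607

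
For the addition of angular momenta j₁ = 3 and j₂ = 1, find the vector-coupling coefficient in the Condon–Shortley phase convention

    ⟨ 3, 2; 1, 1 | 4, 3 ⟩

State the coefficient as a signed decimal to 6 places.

+√(3/4) = +0.866025

√[9·0!6!2!/9! · 5!1!2!0!7!1!] = √(43200)
  +(−1)^0/∏(0,0,1,2,5,0)! = 1/240  (running 1/240)
⟨..|..⟩ = √(43200)·(1/240) = +0.866025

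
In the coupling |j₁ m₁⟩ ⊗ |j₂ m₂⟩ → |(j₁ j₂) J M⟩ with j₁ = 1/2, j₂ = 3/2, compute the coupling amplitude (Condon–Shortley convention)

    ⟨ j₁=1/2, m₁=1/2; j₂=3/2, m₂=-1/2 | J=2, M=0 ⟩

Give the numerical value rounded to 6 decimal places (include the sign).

+0.707107  (= +√(1/2))

√[5·0!1!3!/5! · 1!0!1!2!2!2!] = √(2)
  +(−1)^0/∏(0,0,0,1,1,2)! = 1/2  (running 1/2)
⟨..|..⟩ = √(2)·(1/2) = +0.707107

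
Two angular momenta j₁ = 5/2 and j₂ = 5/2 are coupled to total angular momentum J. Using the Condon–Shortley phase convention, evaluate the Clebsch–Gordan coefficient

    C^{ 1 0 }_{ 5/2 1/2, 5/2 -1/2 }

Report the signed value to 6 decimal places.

+√(1/70) ≈ +0.119523

j₁+j₂−J=4  J+j₁−j₂=1  J−j₁+j₂=1  j₁+j₂+J+1=7
(j₁±m₁, j₂±m₂, J±M) = (3,2,2,3,1,1)
P² = 72/35
sum k=1..2:
  [1] −1/6 = -1/6
  [2] +1/4 = 1/4
S = 1/12
C² = P²·S² = 1/70 ; C = +0.119523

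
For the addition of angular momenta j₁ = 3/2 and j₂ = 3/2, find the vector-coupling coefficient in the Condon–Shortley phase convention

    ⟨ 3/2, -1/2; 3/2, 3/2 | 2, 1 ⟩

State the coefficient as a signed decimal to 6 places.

−√(1/2) ≈ -0.707107

√[5·1!2!2!/6! · 1!2!3!0!3!1!] = √(2)
  +(−1)^1/∏(1,0,1,2,1,0)! = -1/2  (running -1/2)
⟨..|..⟩ = √(2)·(-1/2) = -0.707107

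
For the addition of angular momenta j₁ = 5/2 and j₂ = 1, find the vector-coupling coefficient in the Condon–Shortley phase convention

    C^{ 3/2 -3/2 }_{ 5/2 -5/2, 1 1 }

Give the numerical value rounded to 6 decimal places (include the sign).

√[4·2!3!0!/6! · 0!5!2!0!0!3!] = √(96)
  +(−1)^2/∏(2,0,3,0,0,0)! = 1/12  (running 1/12)
⟨..|..⟩ = √(96)·(1/12) = +0.816497

+0.816497  (= +√(2/3))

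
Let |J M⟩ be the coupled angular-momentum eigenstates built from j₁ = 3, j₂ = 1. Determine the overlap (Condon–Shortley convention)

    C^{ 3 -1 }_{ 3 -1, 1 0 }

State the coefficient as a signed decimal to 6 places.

−√(1/12) = -0.288675

triangle: 1!·5!·1!/8! = 120/40320
(j±m)!: 2!·4!·1!·1!·2!·4! = 2304
prefactor² = (2J+1)·Δ·N² = 48
  k=0: +1/(0!·1!·4!·1!·1!·0!) = 1/24
  k=1: −1/(1!·0!·3!·0!·2!·1!) = -1/12
Σ = -1/24  ⇒  CG² = 48·(-1/24)² = 1/12
CG = −√(1/12) = -0.288675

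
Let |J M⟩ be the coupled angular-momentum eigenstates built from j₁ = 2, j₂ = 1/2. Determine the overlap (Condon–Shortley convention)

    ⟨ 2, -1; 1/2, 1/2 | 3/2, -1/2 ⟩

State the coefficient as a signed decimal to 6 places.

√[4·1!3!0!/5! · 1!3!1!0!1!2!] = √(12/5)
  +(−1)^1/∏(1,0,2,0,1,0)! = -1/2  (running -1/2)
⟨..|..⟩ = √(12/5)·(-1/2) = -0.774597

-0.774597  (= −√(3/5))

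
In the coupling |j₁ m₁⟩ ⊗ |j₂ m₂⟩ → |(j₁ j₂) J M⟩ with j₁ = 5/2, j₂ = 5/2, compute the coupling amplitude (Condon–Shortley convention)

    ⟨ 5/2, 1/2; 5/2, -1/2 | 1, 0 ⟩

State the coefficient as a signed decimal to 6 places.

+0.119523  (= +√(1/70))

j₁+j₂−J=4  J+j₁−j₂=1  J−j₁+j₂=1  j₁+j₂+J+1=7
(j₁±m₁, j₂±m₂, J±M) = (3,2,2,3,1,1)
P² = 72/35
sum k=1..2:
  [1] −1/6 = -1/6
  [2] +1/4 = 1/4
S = 1/12
C² = P²·S² = 1/70 ; C = +0.119523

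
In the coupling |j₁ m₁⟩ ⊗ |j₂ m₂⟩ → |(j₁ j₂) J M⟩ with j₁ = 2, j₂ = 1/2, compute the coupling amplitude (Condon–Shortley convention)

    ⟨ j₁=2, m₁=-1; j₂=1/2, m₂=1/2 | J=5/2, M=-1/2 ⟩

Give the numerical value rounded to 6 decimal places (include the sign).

+√(2/5) = +0.632456

j₁+j₂−J=0  J+j₁−j₂=4  J−j₁+j₂=1  j₁+j₂+J+1=6
(j₁±m₁, j₂±m₂, J±M) = (1,3,1,0,2,3)
P² = 72/5
sum k=0..0:
  [0] +1/6 = 1/6
S = 1/6
C² = P²·S² = 2/5 ; C = +0.632456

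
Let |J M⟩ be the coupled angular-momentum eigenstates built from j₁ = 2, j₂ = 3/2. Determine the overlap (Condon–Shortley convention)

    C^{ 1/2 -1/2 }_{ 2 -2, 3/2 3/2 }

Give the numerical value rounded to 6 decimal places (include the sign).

j₁+j₂−J=3  J+j₁−j₂=1  J−j₁+j₂=0  j₁+j₂+J+1=5
(j₁±m₁, j₂±m₂, J±M) = (0,4,3,0,0,1)
P² = 72/5
sum k=3..3:
  [3] −1/6 = -1/6
S = -1/6
C² = P²·S² = 2/5 ; C = -0.632456

-0.632456  (= −√(2/5))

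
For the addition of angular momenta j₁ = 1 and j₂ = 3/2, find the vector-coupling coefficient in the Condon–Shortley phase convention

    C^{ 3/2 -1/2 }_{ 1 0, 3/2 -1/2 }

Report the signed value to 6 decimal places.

+0.258199

j₁+j₂−J=1  J+j₁−j₂=1  J−j₁+j₂=2  j₁+j₂+J+1=5
(j₁±m₁, j₂±m₂, J±M) = (1,1,1,2,1,2)
P² = 4/15
sum k=0..1:
  [0] +1/1 = 1
  [1] −1/2 = -1/2
S = 1/2
C² = P²·S² = 1/15 ; C = +0.258199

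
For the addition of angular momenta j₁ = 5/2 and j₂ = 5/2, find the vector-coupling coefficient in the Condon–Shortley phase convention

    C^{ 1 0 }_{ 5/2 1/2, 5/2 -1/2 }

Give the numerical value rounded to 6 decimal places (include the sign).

√[3·4!1!1!/7! · 3!2!2!3!1!1!] = √(72/35)
  +(−1)^1/∏(1,3,1,1,0,0)! = -1/6  (running -1/6)
  +(−1)^2/∏(2,2,0,0,1,1)! = 1/4  (running 1/12)
⟨..|..⟩ = √(72/35)·(1/12) = +0.119523

+√(1/70) = +0.119523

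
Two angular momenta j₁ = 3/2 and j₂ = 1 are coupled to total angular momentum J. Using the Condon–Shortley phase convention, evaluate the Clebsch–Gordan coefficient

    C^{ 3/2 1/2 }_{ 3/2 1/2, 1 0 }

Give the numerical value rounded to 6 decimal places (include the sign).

√[4·1!2!1!/5! · 2!1!1!1!2!1!] = √(4/15)
  +(−1)^0/∏(0,1,1,1,1,0)! = 1  (running 1)
  +(−1)^1/∏(1,0,0,0,2,1)! = -1/2  (running 1/2)
⟨..|..⟩ = √(4/15)·(1/2) = +0.258199

+√(1/15) ≈ +0.258199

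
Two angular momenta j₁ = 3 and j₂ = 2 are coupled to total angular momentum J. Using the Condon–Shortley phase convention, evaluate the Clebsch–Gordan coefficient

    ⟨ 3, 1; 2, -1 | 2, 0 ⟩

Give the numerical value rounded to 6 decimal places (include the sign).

√[5·3!3!1!/8! · 4!2!1!3!2!2!] = √(36/7)
  +(−1)^0/∏(0,3,2,1,1,0)! = 1/12  (running 1/12)
  +(−1)^1/∏(1,2,1,0,2,1)! = -1/4  (running -1/6)
⟨..|..⟩ = √(36/7)·(-1/6) = -0.377964

-0.377964  (= −√(1/7))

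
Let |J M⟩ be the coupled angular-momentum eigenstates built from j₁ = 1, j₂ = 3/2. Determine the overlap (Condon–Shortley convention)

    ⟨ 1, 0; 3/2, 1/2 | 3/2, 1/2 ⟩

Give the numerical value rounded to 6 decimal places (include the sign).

−√(1/15) = -0.258199

√[4·1!1!2!/5! · 1!1!2!1!2!1!] = √(4/15)
  +(−1)^0/∏(0,1,1,2,0,0)! = 1/2  (running 1/2)
  +(−1)^1/∏(1,0,0,1,1,1)! = -1  (running -1/2)
⟨..|..⟩ = √(4/15)·(-1/2) = -0.258199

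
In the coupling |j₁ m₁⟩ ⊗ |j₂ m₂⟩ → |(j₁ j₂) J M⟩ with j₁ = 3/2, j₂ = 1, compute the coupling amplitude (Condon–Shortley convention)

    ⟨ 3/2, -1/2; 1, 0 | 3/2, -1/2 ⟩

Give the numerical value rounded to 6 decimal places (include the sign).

−√(1/15) ≈ -0.258199

j₁+j₂−J=1  J+j₁−j₂=2  J−j₁+j₂=1  j₁+j₂+J+1=5
(j₁±m₁, j₂±m₂, J±M) = (1,2,1,1,1,2)
P² = 4/15
sum k=0..1:
  [0] +1/2 = 1/2
  [1] −1/1 = -1
S = -1/2
C² = P²·S² = 1/15 ; C = -0.258199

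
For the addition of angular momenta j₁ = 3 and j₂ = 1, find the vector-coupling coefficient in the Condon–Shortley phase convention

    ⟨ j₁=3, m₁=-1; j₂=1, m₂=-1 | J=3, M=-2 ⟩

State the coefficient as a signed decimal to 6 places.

+√(5/12) = +0.645497

j₁+j₂−J=1  J+j₁−j₂=5  J−j₁+j₂=1  j₁+j₂+J+1=8
(j₁±m₁, j₂±m₂, J±M) = (2,4,0,2,1,5)
P² = 240
sum k=0..0:
  [0] +1/24 = 1/24
S = 1/24
C² = P²·S² = 5/12 ; C = +0.645497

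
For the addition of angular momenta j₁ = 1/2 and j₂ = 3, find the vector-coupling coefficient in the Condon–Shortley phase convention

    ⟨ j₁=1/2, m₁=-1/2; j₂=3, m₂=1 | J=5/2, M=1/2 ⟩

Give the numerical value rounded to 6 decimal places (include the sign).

−√(4/7) = -0.755929

j₁+j₂−J=1  J+j₁−j₂=0  J−j₁+j₂=5  j₁+j₂+J+1=7
(j₁±m₁, j₂±m₂, J±M) = (0,1,4,2,3,2)
P² = 576/7
sum k=1..1:
  [1] −1/12 = -1/12
S = -1/12
C² = P²·S² = 4/7 ; C = -0.755929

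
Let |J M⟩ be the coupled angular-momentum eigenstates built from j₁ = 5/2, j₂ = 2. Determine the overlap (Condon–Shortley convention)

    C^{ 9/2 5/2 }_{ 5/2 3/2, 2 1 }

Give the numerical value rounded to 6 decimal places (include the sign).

+√(5/9) = +0.745356

√[10·0!5!4!/10! · 4!1!3!1!7!2!] = √(11520)
  +(−1)^0/∏(0,0,1,3,4,1)! = 1/144  (running 1/144)
⟨..|..⟩ = √(11520)·(1/144) = +0.745356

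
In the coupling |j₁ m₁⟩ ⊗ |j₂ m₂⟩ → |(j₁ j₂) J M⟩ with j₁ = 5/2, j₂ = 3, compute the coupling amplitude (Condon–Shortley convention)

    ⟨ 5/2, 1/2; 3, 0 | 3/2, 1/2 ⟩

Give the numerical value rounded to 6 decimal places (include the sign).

+√(4/35) = +0.338062

j₁+j₂−J=4  J+j₁−j₂=1  J−j₁+j₂=2  j₁+j₂+J+1=8
(j₁±m₁, j₂±m₂, J±M) = (3,2,3,3,2,1)
P² = 144/35
sum k=1..2:
  [1] −1/12 = -1/12
  [2] +1/4 = 1/4
S = 1/6
C² = P²·S² = 4/35 ; C = +0.338062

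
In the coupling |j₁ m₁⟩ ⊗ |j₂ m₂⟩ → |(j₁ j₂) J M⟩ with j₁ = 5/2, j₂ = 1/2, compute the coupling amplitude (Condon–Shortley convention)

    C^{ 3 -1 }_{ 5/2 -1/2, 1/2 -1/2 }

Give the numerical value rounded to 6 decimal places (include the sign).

triangle: 0!*5!*1!/7! = 120/5040
(j±m)!: 2!*3!*0!*1!*2!*4! = 576
prefactor² = (2J+1)*Δ*N² = 96
  k=0: +1/(0!*0!*3!*0!*2!*1!) = 1/12
Σ = 1/12  ⇒  CG² = 96*1/12² = 2/3
CG = +√(2/3) = +0.816497

+0.816497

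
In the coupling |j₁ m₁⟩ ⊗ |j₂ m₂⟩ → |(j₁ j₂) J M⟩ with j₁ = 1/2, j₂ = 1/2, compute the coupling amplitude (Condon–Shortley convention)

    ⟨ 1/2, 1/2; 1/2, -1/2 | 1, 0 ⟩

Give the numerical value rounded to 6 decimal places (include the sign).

+√(1/2) = +0.707107

triangle: 0!·1!·1!/3! = 1/6
(j±m)!: 1!·0!·0!·1!·1!·1! = 1
prefactor² = (2J+1)·Δ·N² = 1/2
  k=0: +1/(0!·0!·0!·0!·1!·1!) = 1
Σ = 1  ⇒  CG² = 1/2·1² = 1/2
CG = +√(1/2) = +0.707107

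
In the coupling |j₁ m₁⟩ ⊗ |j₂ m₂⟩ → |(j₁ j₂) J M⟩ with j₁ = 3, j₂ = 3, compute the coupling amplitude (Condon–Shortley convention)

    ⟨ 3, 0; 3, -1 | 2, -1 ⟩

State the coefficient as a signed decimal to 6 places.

+√(1/42) ≈ +0.154303

√[5·4!2!2!/9! · 3!3!2!4!1!3!] = √(96/7)
  +(−1)^1/∏(1,3,2,1,0,1)! = -1/12  (running -1/12)
  +(−1)^2/∏(2,2,1,0,1,2)! = 1/8  (running 1/24)
⟨..|..⟩ = √(96/7)·(1/24) = +0.154303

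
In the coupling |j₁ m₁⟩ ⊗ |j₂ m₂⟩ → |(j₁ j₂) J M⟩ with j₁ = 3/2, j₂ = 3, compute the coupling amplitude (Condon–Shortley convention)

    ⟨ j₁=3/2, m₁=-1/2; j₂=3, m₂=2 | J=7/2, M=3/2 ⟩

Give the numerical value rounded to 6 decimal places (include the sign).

√[8·1!2!5!/9! · 1!2!5!1!5!2!] = √(6400/21)
  +(−1)^0/∏(0,1,2,5,0,0)! = 1/240  (running 1/240)
  +(−1)^1/∏(1,0,1,4,1,1)! = -1/24  (running -3/80)
⟨..|..⟩ = √(6400/21)·(-3/80) = -0.654654

−√(3/7) = -0.654654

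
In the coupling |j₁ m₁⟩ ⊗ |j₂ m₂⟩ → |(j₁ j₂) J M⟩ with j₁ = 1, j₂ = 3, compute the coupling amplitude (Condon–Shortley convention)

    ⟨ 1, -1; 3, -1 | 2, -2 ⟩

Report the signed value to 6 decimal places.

+0.218218

√[5·2!0!4!/7! · 0!2!2!4!0!4!] = √(768/7)
  +(−1)^2/∏(2,0,0,0,0,4)! = 1/48  (running 1/48)
⟨..|..⟩ = √(768/7)·(1/48) = +0.218218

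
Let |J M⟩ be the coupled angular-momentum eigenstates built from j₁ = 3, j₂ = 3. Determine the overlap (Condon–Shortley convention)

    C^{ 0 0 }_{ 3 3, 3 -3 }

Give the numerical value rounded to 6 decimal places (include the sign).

j₁+j₂−J=6  J+j₁−j₂=0  J−j₁+j₂=0  j₁+j₂+J+1=7
(j₁±m₁, j₂±m₂, J±M) = (6,0,0,6,0,0)
P² = 518400/7
sum k=0..0:
  [0] +1/720 = 1/720
S = 1/720
C² = P²·S² = 1/7 ; C = +0.377964

+√(1/7) = +0.377964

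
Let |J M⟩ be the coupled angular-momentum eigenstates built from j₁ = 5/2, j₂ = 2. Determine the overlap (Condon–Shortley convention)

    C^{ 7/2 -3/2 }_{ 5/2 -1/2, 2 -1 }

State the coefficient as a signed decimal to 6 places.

j₁+j₂−J=1  J+j₁−j₂=4  J−j₁+j₂=3  j₁+j₂+J+1=9
(j₁±m₁, j₂±m₂, J±M) = (2,3,1,3,2,5)
P² = 384/7
sum k=0..1:
  [0] +1/12 = 1/12
  [1] −1/24 = -1/24
S = 1/24
C² = P²·S² = 2/21 ; C = +0.308607

+0.308607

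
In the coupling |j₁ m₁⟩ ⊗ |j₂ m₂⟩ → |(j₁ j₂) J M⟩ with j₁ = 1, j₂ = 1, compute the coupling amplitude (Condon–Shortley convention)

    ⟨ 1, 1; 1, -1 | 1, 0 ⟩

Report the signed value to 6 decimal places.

triangle: 1!*1!*1!/4! = 1/24
(j±m)!: 2!*0!*0!*2!*1!*1! = 4
prefactor² = (2J+1)*Δ*N² = 1/2
  k=0: +1/(0!*1!*0!*0!*1!*1!) = 1
Σ = 1  ⇒  CG² = 1/2*1² = 1/2
CG = +√(1/2) = +0.707107

+√(1/2) ≈ +0.707107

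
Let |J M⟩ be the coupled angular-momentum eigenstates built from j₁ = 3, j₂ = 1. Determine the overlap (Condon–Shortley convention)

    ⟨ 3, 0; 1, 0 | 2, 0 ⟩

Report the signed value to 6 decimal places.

-0.654654  (= −√(3/7))

j₁+j₂−J=2  J+j₁−j₂=4  J−j₁+j₂=0  j₁+j₂+J+1=7
(j₁±m₁, j₂±m₂, J±M) = (3,3,1,1,2,2)
P² = 48/7
sum k=1..1:
  [1] −1/4 = -1/4
S = -1/4
C² = P²·S² = 3/7 ; C = -0.654654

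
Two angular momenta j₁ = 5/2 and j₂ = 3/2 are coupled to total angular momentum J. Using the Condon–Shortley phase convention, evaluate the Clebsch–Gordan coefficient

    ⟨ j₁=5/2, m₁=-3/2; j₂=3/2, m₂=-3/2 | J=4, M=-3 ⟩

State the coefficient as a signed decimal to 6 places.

+0.790569

triangle: 0!×5!×3!/9! = 720/362880
(j±m)!: 1!×4!×0!×3!×1!×7! = 725760
prefactor² = (2J+1)×Δ×N² = 12960
  k=0: +1/(0!×0!×4!×0!×1!×3!) = 1/144
Σ = 1/144  ⇒  CG² = 12960×1/144² = 5/8
CG = +√(5/8) = +0.790569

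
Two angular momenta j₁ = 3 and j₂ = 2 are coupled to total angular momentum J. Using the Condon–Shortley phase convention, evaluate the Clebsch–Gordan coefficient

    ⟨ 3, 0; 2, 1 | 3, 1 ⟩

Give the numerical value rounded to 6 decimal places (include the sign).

√[7·2!4!2!/9! · 3!3!3!1!4!2!] = √(96/5)
  +(−1)^1/∏(1,1,2,2,2,0)! = -1/8  (running -1/8)
  +(−1)^2/∏(2,0,1,1,3,1)! = 1/12  (running -1/24)
⟨..|..⟩ = √(96/5)·(-1/24) = -0.182574

-0.182574  (= −√(1/30))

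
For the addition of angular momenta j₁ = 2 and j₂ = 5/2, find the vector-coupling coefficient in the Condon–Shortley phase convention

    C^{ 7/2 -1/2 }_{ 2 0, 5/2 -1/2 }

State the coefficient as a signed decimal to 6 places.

+√(4/105) = +0.195180

j₁+j₂−J=1  J+j₁−j₂=3  J−j₁+j₂=4  j₁+j₂+J+1=9
(j₁±m₁, j₂±m₂, J±M) = (2,2,2,3,3,4)
P² = 768/35
sum k=0..1:
  [0] +1/8 = 1/8
  [1] −1/12 = -1/12
S = 1/24
C² = P²·S² = 4/105 ; C = +0.195180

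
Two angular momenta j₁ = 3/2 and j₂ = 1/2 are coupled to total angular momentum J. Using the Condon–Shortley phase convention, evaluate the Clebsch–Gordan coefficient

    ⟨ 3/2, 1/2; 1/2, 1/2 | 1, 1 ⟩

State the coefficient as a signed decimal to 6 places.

-0.500000  (= −√(1/4))

triangle: 1!·2!·0!/4! = 2/24
(j±m)!: 2!·1!·1!·0!·2!·0! = 4
prefactor² = (2J+1)·Δ·N² = 1
  k=1: −1/(1!·0!·0!·0!·2!·0!) = -1/2
Σ = -1/2  ⇒  CG² = 1·(-1/2)² = 1/4
CG = −√(1/4) = -0.500000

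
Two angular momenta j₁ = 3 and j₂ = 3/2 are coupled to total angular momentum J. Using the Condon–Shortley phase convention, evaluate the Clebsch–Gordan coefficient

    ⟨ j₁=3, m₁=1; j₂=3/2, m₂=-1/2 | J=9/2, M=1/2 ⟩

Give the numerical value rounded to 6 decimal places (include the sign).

+√(5/14) = +0.597614

triangle: 0!×6!×3!/10! = 4320/3628800
(j±m)!: 4!×2!×1!×2!×5!×4! = 276480
prefactor² = (2J+1)×Δ×N² = 23040/7
  k=0: +1/(0!×0!×2!×1!×4!×2!) = 1/96
Σ = 1/96  ⇒  CG² = 23040/7×1/96² = 5/14
CG = +√(5/14) = +0.597614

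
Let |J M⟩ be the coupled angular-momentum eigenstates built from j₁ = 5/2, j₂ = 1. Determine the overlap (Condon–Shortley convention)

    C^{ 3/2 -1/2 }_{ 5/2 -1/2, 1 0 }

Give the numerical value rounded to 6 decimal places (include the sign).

triangle: 2!*3!*0!/6! = 12/720
(j±m)!: 2!*3!*1!*1!*1!*2! = 24
prefactor² = (2J+1)*Δ*N² = 8/5
  k=1: −1/(1!*1!*2!*0!*1!*0!) = -1/2
Σ = -1/2  ⇒  CG² = 8/5*(-1/2)² = 2/5
CG = −√(2/5) = -0.632456

-0.632456  (= −√(2/5))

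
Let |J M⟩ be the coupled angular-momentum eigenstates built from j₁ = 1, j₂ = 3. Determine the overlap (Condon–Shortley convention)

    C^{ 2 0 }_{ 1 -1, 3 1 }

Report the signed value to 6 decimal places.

+√(2/7) ≈ +0.534522

j₁+j₂−J=2  J+j₁−j₂=0  J−j₁+j₂=4  j₁+j₂+J+1=7
(j₁±m₁, j₂±m₂, J±M) = (0,2,4,2,2,2)
P² = 128/7
sum k=2..2:
  [2] +1/8 = 1/8
S = 1/8
C² = P²·S² = 2/7 ; C = +0.534522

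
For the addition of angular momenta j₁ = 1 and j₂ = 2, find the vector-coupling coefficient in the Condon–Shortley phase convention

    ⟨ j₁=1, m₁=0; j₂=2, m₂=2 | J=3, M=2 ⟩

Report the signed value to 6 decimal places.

j₁+j₂−J=0  J+j₁−j₂=2  J−j₁+j₂=4  j₁+j₂+J+1=7
(j₁±m₁, j₂±m₂, J±M) = (1,1,4,0,5,1)
P² = 192
sum k=0..0:
  [0] +1/24 = 1/24
S = 1/24
C² = P²·S² = 1/3 ; C = +0.577350

+√(1/3) = +0.577350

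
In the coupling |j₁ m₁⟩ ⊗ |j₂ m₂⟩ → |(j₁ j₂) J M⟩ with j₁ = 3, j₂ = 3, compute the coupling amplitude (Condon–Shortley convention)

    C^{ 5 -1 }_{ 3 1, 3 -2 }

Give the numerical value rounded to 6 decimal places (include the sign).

triangle: 1!*5!*5!/12! = 14400/479001600
(j±m)!: 4!*2!*1!*5!*4!*6! = 99532800
prefactor² = (2J+1)*Δ*N² = 230400/7
  k=0: +1/(0!*1!*2!*1!*3!*4!) = 1/288
  k=1: −1/(1!*0!*1!*0!*4!*5!) = -1/2880
Σ = 1/320  ⇒  CG² = 230400/7*1/320² = 9/28
CG = +√(9/28) = +0.566947

+0.566947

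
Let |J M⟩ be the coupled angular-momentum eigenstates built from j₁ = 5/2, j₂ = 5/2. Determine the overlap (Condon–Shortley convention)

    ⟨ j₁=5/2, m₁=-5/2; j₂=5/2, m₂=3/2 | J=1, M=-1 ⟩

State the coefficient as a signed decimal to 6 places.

√[3·4!1!1!/7! · 0!5!4!1!0!2!] = √(576/7)
  +(−1)^4/∏(4,0,1,0,0,1)! = 1/24  (running 1/24)
⟨..|..⟩ = √(576/7)·(1/24) = +0.377964

+√(1/7) = +0.377964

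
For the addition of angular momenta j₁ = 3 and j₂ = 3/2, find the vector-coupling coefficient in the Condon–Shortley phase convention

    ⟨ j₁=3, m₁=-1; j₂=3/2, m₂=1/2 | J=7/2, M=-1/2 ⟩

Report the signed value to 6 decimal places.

-0.534522  (= −√(2/7))

triangle: 1!×5!×2!/9! = 240/362880
(j±m)!: 2!×4!×2!×1!×3!×4! = 13824
prefactor² = (2J+1)×Δ×N² = 512/7
  k=0: +1/(0!×1!×4!×2!×1!×0!) = 1/48
  k=1: −1/(1!×0!×3!×1!×2!×1!) = -1/12
Σ = -1/16  ⇒  CG² = 512/7×(-1/16)² = 2/7
CG = −√(2/7) = -0.534522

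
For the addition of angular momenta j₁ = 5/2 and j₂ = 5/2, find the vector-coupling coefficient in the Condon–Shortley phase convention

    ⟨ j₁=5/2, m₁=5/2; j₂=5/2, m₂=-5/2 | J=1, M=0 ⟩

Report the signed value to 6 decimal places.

√[3·4!1!1!/7! · 5!0!0!5!1!1!] = √(1440/7)
  +(−1)^0/∏(0,4,0,0,1,1)! = 1/24  (running 1/24)
⟨..|..⟩ = √(1440/7)·(1/24) = +0.597614

+√(5/14) = +0.597614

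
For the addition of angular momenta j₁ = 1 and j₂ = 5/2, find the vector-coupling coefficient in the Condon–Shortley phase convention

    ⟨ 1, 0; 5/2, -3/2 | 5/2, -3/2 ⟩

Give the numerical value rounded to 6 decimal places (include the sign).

j₁+j₂−J=1  J+j₁−j₂=1  J−j₁+j₂=4  j₁+j₂+J+1=7
(j₁±m₁, j₂±m₂, J±M) = (1,1,1,4,1,4)
P² = 576/35
sum k=0..1:
  [0] +1/6 = 1/6
  [1] −1/24 = -1/24
S = 1/8
C² = P²·S² = 9/35 ; C = +0.507093

+√(9/35) ≈ +0.507093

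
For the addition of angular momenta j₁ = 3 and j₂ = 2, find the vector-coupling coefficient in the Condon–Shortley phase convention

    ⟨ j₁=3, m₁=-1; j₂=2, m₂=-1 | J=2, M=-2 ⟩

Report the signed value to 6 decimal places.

−√(3/14) ≈ -0.462910

j₁+j₂−J=3  J+j₁−j₂=3  J−j₁+j₂=1  j₁+j₂+J+1=8
(j₁±m₁, j₂±m₂, J±M) = (2,4,1,3,0,4)
P² = 216/7
sum k=1..1:
  [1] −1/12 = -1/12
S = -1/12
C² = P²·S² = 3/14 ; C = -0.462910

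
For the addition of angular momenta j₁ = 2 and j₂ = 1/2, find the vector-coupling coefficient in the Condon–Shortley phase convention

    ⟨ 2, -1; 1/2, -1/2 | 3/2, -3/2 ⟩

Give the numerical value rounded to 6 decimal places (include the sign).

+0.447214  (= +√(1/5))

j₁+j₂−J=1  J+j₁−j₂=3  J−j₁+j₂=0  j₁+j₂+J+1=5
(j₁±m₁, j₂±m₂, J±M) = (1,3,0,1,0,3)
P² = 36/5
sum k=0..0:
  [0] +1/6 = 1/6
S = 1/6
C² = P²·S² = 1/5 ; C = +0.447214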